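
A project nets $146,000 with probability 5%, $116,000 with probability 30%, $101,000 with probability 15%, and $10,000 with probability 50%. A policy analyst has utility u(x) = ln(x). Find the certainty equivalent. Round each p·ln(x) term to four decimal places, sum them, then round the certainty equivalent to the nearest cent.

E[u] = 0.05·ln(146000) + 0.3·ln(116000) + 0.15·ln(101000) + 0.5·ln(10000) = 0.5946 + 3.4984 + 1.7284 + 4.6052 = 10.4266
CE = e^10.4266 ≈ 33745.42

$33,745.42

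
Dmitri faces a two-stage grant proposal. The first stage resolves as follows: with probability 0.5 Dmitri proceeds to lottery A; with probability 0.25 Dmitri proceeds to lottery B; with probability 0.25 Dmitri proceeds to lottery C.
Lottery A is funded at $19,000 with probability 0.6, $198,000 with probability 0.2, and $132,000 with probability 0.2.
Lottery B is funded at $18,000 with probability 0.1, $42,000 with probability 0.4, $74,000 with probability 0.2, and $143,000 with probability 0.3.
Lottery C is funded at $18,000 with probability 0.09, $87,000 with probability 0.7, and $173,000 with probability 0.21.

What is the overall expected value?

$82,487.50

EV(A) = 0.6 × 19000 + 0.2 × 198000 + 0.2 × 132000 = 11400 + 39600 + 26400 = 77400
EV(B) = 0.1 × 18000 + 0.4 × 42000 + 0.2 × 74000 + 0.3 × 143000 = 1800 + 16800 + 14800 + 42900 = 76300
EV(C) = 0.09 × 18000 + 0.7 × 87000 + 0.21 × 173000 = 1620 + 60900 + 36330 = 98850
Overall = 0.5 × 77400 + 0.25 × 76300 + 0.25 × 98850 = 38700 + 19075 + 24712.5 = 82487.5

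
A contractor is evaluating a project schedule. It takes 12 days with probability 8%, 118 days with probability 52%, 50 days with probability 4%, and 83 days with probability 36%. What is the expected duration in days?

EV = 0.08 × 12 + 0.52 × 118 + 0.04 × 50 + 0.36 × 83 = 0.96 + 61.36 + 2 + 29.88 = 94.2

94.2 days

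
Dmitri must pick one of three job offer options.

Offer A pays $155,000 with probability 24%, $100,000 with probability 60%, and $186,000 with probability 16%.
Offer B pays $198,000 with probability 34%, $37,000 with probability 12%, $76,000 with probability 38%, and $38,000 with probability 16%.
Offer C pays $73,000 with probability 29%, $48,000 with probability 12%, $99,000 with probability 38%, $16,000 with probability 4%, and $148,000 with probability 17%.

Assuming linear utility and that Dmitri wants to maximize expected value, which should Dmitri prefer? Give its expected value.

Offer A ($126,960)

Offer A = 0.24 × 155000 + 0.6 × 100000 + 0.16 × 186000 = 37200 + 60000 + 29760 = 126960
Offer B = 0.34 × 198000 + 0.12 × 37000 + 0.38 × 76000 + 0.16 × 38000 = 67320 + 4440 + 28880 + 6080 = 106720
Offer C = 0.29 × 73000 + 0.12 × 48000 + 0.38 × 99000 + 0.04 × 16000 + 0.17 × 148000 = 21170 + 5760 + 37620 + 640 + 25160 = 90350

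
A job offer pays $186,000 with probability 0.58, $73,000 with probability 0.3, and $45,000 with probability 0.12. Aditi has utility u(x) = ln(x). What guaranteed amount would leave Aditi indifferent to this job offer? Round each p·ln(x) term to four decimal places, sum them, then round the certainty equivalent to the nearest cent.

E[u] = 0.58·ln(186000) + 0.3·ln(73000) + 0.12·ln(45000) = 7.0374 + 3.3595 + 1.2857 = 11.6826
CE = e^11.6826 ≈ 118491.91

$118,491.91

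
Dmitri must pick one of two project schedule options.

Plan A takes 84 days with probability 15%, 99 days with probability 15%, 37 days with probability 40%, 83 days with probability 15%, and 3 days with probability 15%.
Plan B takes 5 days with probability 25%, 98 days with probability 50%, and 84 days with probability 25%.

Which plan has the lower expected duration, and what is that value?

Plan A (55.15 days)

Plan A = 0.15 × 84 + 0.15 × 99 + 0.4 × 37 + 0.15 × 83 + 0.15 × 3 = 12.6 + 14.85 + 14.8 + 12.45 + 0.45 = 55.15
Plan B = 0.25 × 5 + 0.5 × 98 + 0.25 × 84 = 1.25 + 49 + 21 = 71.25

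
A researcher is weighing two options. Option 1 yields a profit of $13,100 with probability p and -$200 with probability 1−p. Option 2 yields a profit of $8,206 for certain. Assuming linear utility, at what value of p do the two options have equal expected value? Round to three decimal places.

p = 0.632

p·13100 + (1−p)·(-200) = 8206
13300p − 200 = 8206
p = (8206 + 200) / 13300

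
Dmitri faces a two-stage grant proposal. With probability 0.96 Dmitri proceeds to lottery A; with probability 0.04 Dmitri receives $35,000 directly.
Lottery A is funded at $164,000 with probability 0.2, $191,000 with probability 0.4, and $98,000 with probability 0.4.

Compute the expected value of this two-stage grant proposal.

$143,864

EV(A) = 0.2 × 164000 + 0.4 × 191000 + 0.4 × 98000 = 32800 + 76400 + 39200 = 148400
Branch B: 35000 (certain)
Overall = 0.96 × 148400 + 0.04 × 35000 = 142464 + 1400 = 143864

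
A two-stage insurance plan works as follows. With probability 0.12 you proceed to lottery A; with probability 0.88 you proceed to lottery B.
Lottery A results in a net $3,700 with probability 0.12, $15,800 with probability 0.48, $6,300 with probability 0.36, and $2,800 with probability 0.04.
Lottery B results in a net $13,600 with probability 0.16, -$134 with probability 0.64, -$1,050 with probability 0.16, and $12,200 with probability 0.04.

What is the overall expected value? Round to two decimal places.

$3,369.97

EV(A) = 0.12 × 3700 + 0.48 × 15800 + 0.36 × 6300 + 0.04 × 2800 = 444 + 7584 + 2268 + 112 = 10408
EV(B) = 0.16 × 13600 + 0.64 × (-134) + 0.16 × (-1050) + 0.04 × 12200 = 2176 − 85.76 − 168 + 488 = 2410.24
Overall = 0.12 × 10408 + 0.88 × 2410.24 = 1248.96 + 2121.0112 = 3369.9712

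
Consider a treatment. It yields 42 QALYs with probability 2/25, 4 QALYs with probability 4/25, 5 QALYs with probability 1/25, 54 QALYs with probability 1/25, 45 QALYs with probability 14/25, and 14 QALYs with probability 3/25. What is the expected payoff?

33.24 QALYs

EV = 2/25 × 42 + 4/25 × 4 + 1/25 × 5 + 1/25 × 54 + 14/25 × 45 + 3/25 × 14 = 3.36 + 0.64 + 0.2 + 2.16 + 25.2 + 1.68 = 33.24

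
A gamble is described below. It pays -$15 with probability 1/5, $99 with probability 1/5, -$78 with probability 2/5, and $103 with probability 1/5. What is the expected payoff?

$6.20

EV = 1/5 × (-15) + 1/5 × 99 + 2/5 × (-78) + 1/5 × 103 = -3 + 19.8 − 31.2 + 20.6 = 6.2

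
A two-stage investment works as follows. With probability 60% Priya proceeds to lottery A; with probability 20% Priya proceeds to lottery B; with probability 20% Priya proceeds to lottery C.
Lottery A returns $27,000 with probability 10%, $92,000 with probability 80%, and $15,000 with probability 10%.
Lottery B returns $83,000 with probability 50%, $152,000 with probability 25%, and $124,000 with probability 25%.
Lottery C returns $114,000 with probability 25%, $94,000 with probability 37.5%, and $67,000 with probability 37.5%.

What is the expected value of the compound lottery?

EV(A) = 0.1 × 27000 + 0.8 × 92000 + 0.1 × 15000 = 2700 + 73600 + 1500 = 77800
EV(B) = 0.5 × 83000 + 0.25 × 152000 + 0.25 × 124000 = 41500 + 38000 + 31000 = 110500
EV(C) = 0.25 × 114000 + 0.375 × 94000 + 0.375 × 67000 = 28500 + 35250 + 25125 = 88875
Overall = 0.6 × 77800 + 0.2 × 110500 + 0.2 × 88875 = 46680 + 22100 + 17775 = 86555

$86,555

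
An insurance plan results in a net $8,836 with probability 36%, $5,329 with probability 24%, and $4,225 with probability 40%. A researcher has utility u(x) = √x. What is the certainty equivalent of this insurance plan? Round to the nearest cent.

$5,984.57

E[u] = 0.36·√8836 + 0.24·√5329 + 0.4·√4225 = 0.36·94 + 0.24·73 + 0.4·65 = 77.36
CE = (77.36)² = 5984.5696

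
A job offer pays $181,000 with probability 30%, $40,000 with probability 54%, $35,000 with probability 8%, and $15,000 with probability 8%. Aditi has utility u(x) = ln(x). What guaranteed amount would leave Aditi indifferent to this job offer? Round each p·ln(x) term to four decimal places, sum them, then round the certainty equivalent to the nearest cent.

$57,549.46

E[u] = 0.3·ln(181000) + 0.54·ln(40000) + 0.08·ln(35000) + 0.08·ln(15000) = 3.6319 + 5.7222 + 0.8370 + 0.7693 = 10.9604
CE = e^10.9604 ≈ 57549.46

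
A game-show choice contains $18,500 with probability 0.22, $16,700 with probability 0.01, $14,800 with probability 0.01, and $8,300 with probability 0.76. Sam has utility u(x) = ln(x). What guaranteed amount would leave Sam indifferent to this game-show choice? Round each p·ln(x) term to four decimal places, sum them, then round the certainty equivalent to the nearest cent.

$10,026.63

E[u] = 0.22·ln(18500) + 0.01·ln(16700) + 0.01·ln(14800) + 0.76·ln(8300) = 2.1616 + 0.0972 + 0.0960 + 6.8582 = 9.2130
CE = e^9.2130 ≈ 10026.63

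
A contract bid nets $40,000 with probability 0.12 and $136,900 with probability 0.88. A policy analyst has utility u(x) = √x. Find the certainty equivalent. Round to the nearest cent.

E[u] = 0.12·√40000 + 0.88·√136900 = 0.12·200 + 0.88·370 = 349.6
CE = (349.6)² = 122220.16

$122,220.16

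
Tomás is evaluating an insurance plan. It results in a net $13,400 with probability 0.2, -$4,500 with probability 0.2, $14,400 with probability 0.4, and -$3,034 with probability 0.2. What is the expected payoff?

EV = 0.2 × 13400 + 0.2 × (-4500) + 0.4 × 14400 + 0.2 × (-3034) = 2680 − 900 + 5760 − 606.8 = 6933.2

$6,933.20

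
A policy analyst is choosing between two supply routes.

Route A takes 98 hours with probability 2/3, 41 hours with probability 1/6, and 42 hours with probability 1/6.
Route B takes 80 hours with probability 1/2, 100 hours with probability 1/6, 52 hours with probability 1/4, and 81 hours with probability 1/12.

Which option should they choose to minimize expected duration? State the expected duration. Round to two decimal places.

Route A = 2/3 × 98 + 1/6 × 41 + 1/6 × 42 = 65.3333 + 6.8333 + 7 = 79.1667
Route B = 1/2 × 80 + 1/6 × 100 + 1/4 × 52 + 1/12 × 81 = 40 + 16.6667 + 13 + 6.75 = 76.4167

Route B (76.42 hours)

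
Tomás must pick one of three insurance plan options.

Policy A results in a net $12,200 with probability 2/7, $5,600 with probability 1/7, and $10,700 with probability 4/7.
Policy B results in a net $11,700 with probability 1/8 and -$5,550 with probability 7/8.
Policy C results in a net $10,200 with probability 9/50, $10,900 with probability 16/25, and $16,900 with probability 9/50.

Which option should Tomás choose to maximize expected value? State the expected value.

Policy C ($11,854)

Policy A = 2/7 × 12200 + 1/7 × 5600 + 4/7 × 10700 = 3485.7143 + 800 + 6114.2857 = 10400
Policy B = 1/8 × 11700 + 7/8 × (-5550) = 1462.5 − 4856.25 = -3393.75
Policy C = 9/50 × 10200 + 16/25 × 10900 + 9/50 × 16900 = 1836 + 6976 + 3042 = 11854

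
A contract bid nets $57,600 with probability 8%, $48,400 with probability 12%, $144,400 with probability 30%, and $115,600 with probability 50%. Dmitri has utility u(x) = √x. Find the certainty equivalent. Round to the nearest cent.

E[u] = 0.08·√57600 + 0.12·√48400 + 0.3·√144400 + 0.5·√115600 = 0.08·240 + 0.12·220 + 0.3·380 + 0.5·340 = 329.6
CE = (329.6)² = 108636.16

$108,636.16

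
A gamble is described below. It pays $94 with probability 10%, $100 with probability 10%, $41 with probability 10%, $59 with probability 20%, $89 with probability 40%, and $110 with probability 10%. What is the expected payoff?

EV = 0.1 × 94 + 0.1 × 100 + 0.1 × 41 + 0.2 × 59 + 0.4 × 89 + 0.1 × 110 = 9.4 + 10 + 4.1 + 11.8 + 35.6 + 11 = 81.9

$81.90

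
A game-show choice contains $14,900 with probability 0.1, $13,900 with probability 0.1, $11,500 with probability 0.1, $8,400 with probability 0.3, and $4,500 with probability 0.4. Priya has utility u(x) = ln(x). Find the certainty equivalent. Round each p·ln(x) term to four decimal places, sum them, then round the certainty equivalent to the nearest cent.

$7,520.59

E[u] = 0.1·ln(14900) + 0.1·ln(13900) + 0.1·ln(11500) + 0.3·ln(8400) + 0.4·ln(4500) = 0.9609 + 0.9540 + 0.9350 + 2.7108 + 3.3647 = 8.9254
CE = e^8.9254 ≈ 7520.59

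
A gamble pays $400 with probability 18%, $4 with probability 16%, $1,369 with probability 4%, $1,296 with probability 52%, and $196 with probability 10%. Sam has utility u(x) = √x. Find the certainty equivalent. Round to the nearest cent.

$651.27

E[u] = 0.18·√400 + 0.16·√4 + 0.04·√1369 + 0.52·√1296 + 0.1·√196 = 0.18·20 + 0.16·2 + 0.04·37 + 0.52·36 + 0.1·14 = 25.52
CE = (25.52)² = 651.2704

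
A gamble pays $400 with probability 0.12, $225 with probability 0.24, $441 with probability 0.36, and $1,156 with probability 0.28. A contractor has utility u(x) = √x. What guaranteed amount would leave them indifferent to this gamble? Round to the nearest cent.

E[u] = 0.12·√400 + 0.24·√225 + 0.36·√441 + 0.28·√1156 = 0.12·20 + 0.24·15 + 0.36·21 + 0.28·34 = 23.08
CE = (23.08)² = 532.6864

$532.69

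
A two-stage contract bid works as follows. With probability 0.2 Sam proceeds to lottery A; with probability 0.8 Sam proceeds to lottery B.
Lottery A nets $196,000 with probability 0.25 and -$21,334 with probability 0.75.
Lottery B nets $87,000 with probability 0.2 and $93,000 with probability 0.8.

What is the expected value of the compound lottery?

$80,039.90

EV(A) = 0.25 × 196000 + 0.75 × (-21334) = 49000 − 16000.5 = 32999.5
EV(B) = 0.2 × 87000 + 0.8 × 93000 = 17400 + 74400 = 91800
Overall = 0.2 × 32999.5 + 0.8 × 91800 = 6599.9 + 73440 = 80039.9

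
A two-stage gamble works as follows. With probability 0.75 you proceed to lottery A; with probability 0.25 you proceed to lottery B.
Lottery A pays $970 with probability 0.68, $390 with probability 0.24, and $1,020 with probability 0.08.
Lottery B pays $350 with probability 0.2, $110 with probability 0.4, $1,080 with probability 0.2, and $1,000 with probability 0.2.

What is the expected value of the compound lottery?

EV(A) = 0.68 × 970 + 0.24 × 390 + 0.08 × 1020 = 659.6 + 93.6 + 81.6 = 834.8
EV(B) = 0.2 × 350 + 0.4 × 110 + 0.2 × 1080 + 0.2 × 1000 = 70 + 44 + 216 + 200 = 530
Overall = 0.75 × 834.8 + 0.25 × 530 = 626.1 + 132.5 = 758.6

$758.60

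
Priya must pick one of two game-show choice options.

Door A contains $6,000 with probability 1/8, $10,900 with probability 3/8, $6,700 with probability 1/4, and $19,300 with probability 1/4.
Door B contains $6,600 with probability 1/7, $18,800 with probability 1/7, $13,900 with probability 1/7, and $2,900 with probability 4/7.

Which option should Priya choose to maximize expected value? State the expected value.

Door A = 1/8 × 6000 + 3/8 × 10900 + 1/4 × 6700 + 1/4 × 19300 = 750 + 4087.5 + 1675 + 4825 = 11337.5
Door B = 1/7 × 6600 + 1/7 × 18800 + 1/7 × 13900 + 4/7 × 2900 = 942.8571 + 2685.7143 + 1985.7143 + 1657.1429 = 7271.4286

Door A ($11,337.50)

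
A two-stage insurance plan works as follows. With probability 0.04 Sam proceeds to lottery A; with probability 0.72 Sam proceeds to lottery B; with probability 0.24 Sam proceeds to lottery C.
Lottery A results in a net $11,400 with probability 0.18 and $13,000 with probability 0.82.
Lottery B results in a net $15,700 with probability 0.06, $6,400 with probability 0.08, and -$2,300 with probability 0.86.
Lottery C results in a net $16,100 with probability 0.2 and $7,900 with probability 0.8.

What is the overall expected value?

EV(A) = 0.18 × 11400 + 0.82 × 13000 = 2052 + 10660 = 12712
EV(B) = 0.06 × 15700 + 0.08 × 6400 + 0.86 × (-2300) = 942 + 512 − 1978 = -524
EV(C) = 0.2 × 16100 + 0.8 × 7900 = 3220 + 6320 = 9540
Overall = 0.04 × 12712 + 0.72 × (-524) + 0.24 × 9540 = 508.48 − 377.28 + 2289.6 = 2420.8

$2,420.80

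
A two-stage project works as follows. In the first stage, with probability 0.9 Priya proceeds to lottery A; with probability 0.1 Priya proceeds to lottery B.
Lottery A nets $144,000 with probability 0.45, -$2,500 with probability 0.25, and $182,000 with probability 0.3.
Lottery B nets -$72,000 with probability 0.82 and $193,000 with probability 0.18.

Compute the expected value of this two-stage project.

EV(A) = 0.45 × 144000 + 0.25 × (-2500) + 0.3 × 182000 = 64800 − 625 + 54600 = 118775
EV(B) = 0.82 × (-72000) + 0.18 × 193000 = -59040 + 34740 = -24300
Overall = 0.9 × 118775 + 0.1 × (-24300) = 106897.5 − 2430 = 104467.5

$104,467.50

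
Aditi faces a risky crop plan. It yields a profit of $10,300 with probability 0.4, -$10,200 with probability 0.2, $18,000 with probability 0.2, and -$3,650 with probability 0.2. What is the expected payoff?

$4,950

EV = 0.4 × 10300 + 0.2 × (-10200) + 0.2 × 18000 + 0.2 × (-3650) = 4120 − 2040 + 3600 − 730 = 4950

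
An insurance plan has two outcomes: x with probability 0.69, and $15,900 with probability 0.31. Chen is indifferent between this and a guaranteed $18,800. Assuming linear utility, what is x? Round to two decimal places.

x = $20,102.90

0.69·x + 0.31·15900 = 18800
0.69·x = 18800 − 4929 = 13871
x = 13871 / 0.69 = 20102.8986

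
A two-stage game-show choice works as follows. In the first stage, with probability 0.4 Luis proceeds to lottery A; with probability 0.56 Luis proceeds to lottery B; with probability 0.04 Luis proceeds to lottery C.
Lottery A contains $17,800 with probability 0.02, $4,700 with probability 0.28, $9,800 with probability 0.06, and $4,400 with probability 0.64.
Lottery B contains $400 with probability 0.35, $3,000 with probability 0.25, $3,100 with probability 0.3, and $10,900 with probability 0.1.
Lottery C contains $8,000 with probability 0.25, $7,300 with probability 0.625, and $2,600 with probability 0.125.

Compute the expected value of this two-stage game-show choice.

EV(A) = 0.02 × 17800 + 0.28 × 4700 + 0.06 × 9800 + 0.64 × 4400 = 356 + 1316 + 588 + 2816 = 5076
EV(B) = 0.35 × 400 + 0.25 × 3000 + 0.3 × 3100 + 0.1 × 10900 = 140 + 750 + 930 + 1090 = 2910
EV(C) = 0.25 × 8000 + 0.625 × 7300 + 0.125 × 2600 = 2000 + 4562.5 + 325 = 6887.5
Overall = 0.4 × 5076 + 0.56 × 2910 + 0.04 × 6887.5 = 2030.4 + 1629.6 + 275.5 = 3935.5

$3,935.50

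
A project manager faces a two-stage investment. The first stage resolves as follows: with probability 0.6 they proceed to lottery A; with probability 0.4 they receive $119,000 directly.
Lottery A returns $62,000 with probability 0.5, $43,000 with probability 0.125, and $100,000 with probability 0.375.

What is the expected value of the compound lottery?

$91,925

EV(A) = 0.5 × 62000 + 0.125 × 43000 + 0.375 × 100000 = 31000 + 5375 + 37500 = 73875
Branch B: 119000 (certain)
Overall = 0.6 × 73875 + 0.4 × 119000 = 44325 + 47600 = 91925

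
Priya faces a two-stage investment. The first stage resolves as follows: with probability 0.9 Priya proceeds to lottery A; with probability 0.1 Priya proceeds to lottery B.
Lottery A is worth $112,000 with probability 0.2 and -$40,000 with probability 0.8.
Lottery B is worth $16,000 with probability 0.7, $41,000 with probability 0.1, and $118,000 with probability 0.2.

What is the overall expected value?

-$4,750

EV(A) = 0.2 × 112000 + 0.8 × (-40000) = 22400 − 32000 = -9600
EV(B) = 0.7 × 16000 + 0.1 × 41000 + 0.2 × 118000 = 11200 + 4100 + 23600 = 38900
Overall = 0.9 × (-9600) + 0.1 × 38900 = -8640 + 3890 = -4750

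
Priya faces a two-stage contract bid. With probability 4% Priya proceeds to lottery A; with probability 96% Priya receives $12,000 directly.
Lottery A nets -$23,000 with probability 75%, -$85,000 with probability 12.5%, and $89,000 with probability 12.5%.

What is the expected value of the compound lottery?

$10,850

EV(A) = 0.75 × (-23000) + 0.125 × (-85000) + 0.125 × 89000 = -17250 − 10625 + 11125 = -16750
Branch B: 12000 (certain)
Overall = 0.04 × (-16750) + 0.96 × 12000 = -670 + 11520 = 10850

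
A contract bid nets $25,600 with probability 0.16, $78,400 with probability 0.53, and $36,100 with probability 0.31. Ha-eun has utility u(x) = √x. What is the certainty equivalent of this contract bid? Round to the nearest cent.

$54,242.41

E[u] = 0.16·√25600 + 0.53·√78400 + 0.31·√36100 = 0.16·160 + 0.53·280 + 0.31·190 = 232.9
CE = (232.9)² = 54242.41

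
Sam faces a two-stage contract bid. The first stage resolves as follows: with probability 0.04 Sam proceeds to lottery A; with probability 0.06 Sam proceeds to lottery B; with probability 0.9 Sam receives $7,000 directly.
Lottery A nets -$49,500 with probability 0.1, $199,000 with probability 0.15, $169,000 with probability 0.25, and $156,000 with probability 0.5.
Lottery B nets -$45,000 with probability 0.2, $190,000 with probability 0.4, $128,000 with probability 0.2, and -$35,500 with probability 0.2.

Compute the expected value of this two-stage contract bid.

EV(A) = 0.1 × (-49500) + 0.15 × 199000 + 0.25 × 169000 + 0.5 × 156000 = -4950 + 29850 + 42250 + 78000 = 145150
EV(B) = 0.2 × (-45000) + 0.4 × 190000 + 0.2 × 128000 + 0.2 × (-35500) = -9000 + 76000 + 25600 − 7100 = 85500
Branch C: 7000 (certain)
Overall = 0.04 × 145150 + 0.06 × 85500 + 0.9 × 7000 = 5806 + 5130 + 6300 = 17236

$17,236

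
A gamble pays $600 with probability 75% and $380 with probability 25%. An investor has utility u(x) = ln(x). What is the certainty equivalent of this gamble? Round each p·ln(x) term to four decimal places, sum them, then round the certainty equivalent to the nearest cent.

$535.23

E[u] = 0.75·ln(600) + 0.25·ln(380) = 4.7977 + 1.4850 = 6.2827
CE = e^6.2827 ≈ 535.23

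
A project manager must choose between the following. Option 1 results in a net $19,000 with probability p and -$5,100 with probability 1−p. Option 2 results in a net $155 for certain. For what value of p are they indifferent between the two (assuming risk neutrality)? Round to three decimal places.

p·19000 + (1−p)·(-5100) = 155
24100p − 5100 = 155
p = (155 + 5100) / 24100

p = 0.218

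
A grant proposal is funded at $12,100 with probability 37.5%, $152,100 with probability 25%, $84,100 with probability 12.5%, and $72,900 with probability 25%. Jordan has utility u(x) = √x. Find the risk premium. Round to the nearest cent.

$12,493.75

E[u] = 0.375·√12100 + 0.25·√152100 + 0.125·√84100 + 0.25·√72900 = 0.375·110 + 0.25·390 + 0.125·290 + 0.25·270 = 242.5
CE = (242.5)² = 58806.25
Risk premium = EV − CE = 71300 − 58806.25 = 12493.75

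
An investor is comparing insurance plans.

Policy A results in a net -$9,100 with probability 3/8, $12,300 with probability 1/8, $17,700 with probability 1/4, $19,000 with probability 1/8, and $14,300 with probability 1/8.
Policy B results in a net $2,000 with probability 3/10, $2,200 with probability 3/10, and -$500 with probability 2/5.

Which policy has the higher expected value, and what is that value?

Policy A ($6,712.50)

Policy A = 3/8 × (-9100) + 1/8 × 12300 + 1/4 × 17700 + 1/8 × 19000 + 1/8 × 14300 = -3412.5 + 1537.5 + 4425 + 2375 + 1787.5 = 6712.5
Policy B = 3/10 × 2000 + 3/10 × 2200 + 2/5 × (-500) = 600 + 660 − 200 = 1060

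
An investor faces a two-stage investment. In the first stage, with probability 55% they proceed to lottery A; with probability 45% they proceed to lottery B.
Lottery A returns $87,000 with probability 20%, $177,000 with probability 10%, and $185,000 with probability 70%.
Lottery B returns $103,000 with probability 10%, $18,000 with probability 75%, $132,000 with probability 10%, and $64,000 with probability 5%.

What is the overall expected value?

EV(A) = 0.2 × 87000 + 0.1 × 177000 + 0.7 × 185000 = 17400 + 17700 + 129500 = 164600
EV(B) = 0.1 × 103000 + 0.75 × 18000 + 0.1 × 132000 + 0.05 × 64000 = 10300 + 13500 + 13200 + 3200 = 40200
Overall = 0.55 × 164600 + 0.45 × 40200 = 90530 + 18090 = 108620

$108,620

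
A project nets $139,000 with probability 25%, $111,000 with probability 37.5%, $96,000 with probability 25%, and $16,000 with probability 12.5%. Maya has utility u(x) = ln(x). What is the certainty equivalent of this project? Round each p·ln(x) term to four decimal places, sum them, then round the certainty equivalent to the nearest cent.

E[u] = 0.25·ln(139000) + 0.375·ln(111000) + 0.25·ln(96000) + 0.125·ln(16000) = 2.9606 + 4.3565 + 2.8680 + 1.2100 = 11.3951
CE = e^11.3951 ≈ 88885.12

$88,885.12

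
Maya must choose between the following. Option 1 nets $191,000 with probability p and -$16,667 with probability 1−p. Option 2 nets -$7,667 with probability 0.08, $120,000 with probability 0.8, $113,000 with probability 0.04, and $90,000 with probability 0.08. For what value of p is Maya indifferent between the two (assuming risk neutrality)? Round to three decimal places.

EV(Option 2) = 0.08 × (-7667) + 0.8 × 120000 + 0.04 × 113000 + 0.08 × 90000 = -613.36 + 96000 + 4520 + 7200 = 107106.64
p·191000 + (1−p)·(-16667) = 107106.64
207667p − 16667 = 107106.64
p = (107106.64 + 16667) / 207667

p = 0.596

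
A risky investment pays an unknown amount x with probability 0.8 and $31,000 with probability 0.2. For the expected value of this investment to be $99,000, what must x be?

0.8·x + 0.2·31000 = 99000
0.8·x = 99000 − 6200 = 92800
x = 92800 / 0.8 = 116000

x = $116,000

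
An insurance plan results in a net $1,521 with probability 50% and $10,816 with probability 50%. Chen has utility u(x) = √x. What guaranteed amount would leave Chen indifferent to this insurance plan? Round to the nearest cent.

E[u] = 0.5·√1521 + 0.5·√10816 = 0.5·39 + 0.5·104 = 71.5
CE = (71.5)² = 5112.25

$5,112.25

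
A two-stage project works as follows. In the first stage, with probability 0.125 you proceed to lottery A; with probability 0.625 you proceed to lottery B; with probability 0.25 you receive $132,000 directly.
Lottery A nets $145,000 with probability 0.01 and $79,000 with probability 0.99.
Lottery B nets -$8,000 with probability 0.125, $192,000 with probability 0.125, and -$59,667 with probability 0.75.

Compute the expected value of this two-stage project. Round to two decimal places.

EV(A) = 0.01 × 145000 + 0.99 × 79000 = 1450 + 78210 = 79660
EV(B) = 0.125 × (-8000) + 0.125 × 192000 + 0.75 × (-59667) = -1000 + 24000 − 44750.25 = -21750.25
Branch C: 132000 (certain)
Overall = 0.125 × 79660 + 0.625 × (-21750.25) + 0.25 × 132000 = 9957.5 − 13593.90625 + 33000 = 29363.59375

$29,363.59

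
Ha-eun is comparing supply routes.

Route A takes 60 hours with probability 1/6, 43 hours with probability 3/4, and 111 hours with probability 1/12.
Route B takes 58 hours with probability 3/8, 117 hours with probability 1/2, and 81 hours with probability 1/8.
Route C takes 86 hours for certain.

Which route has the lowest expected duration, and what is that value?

Route A = 1/6 × 60 + 3/4 × 43 + 1/12 × 111 = 10 + 32.25 + 9.25 = 51.5
Route B = 3/8 × 58 + 1/2 × 117 + 1/8 × 81 = 21.75 + 58.5 + 10.125 = 90.375
Route C: 86 (certain)

Route A (51.5 hours)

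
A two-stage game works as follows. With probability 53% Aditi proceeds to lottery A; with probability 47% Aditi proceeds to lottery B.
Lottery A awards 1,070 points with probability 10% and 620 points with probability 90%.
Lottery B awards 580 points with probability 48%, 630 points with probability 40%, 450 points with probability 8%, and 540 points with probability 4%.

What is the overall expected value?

628.81 points

EV(A) = 0.1 × 1070 + 0.9 × 620 = 107 + 558 = 665
EV(B) = 0.48 × 580 + 0.4 × 630 + 0.08 × 450 + 0.04 × 540 = 278.4 + 252 + 36 + 21.6 = 588
Overall = 0.53 × 665 + 0.47 × 588 = 352.45 + 276.36 = 628.81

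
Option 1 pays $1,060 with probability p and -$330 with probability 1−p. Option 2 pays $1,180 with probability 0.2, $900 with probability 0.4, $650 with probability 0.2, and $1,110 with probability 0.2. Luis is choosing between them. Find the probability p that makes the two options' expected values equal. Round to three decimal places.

p = 0.919

EV(Option 2) = 0.2 × 1180 + 0.4 × 900 + 0.2 × 650 + 0.2 × 1110 = 236 + 360 + 130 + 222 = 948
p·1060 + (1−p)·(-330) = 948
1390p − 330 = 948
p = (948 + 330) / 1390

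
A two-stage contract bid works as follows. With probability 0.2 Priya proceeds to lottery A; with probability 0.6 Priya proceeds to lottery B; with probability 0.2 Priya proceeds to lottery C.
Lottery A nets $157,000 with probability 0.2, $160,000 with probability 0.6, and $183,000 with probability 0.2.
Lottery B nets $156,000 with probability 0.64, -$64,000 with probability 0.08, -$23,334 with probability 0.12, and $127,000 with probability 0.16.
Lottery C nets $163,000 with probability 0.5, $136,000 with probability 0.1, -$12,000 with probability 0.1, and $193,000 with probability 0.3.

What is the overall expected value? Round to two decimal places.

EV(A) = 0.2 × 157000 + 0.6 × 160000 + 0.2 × 183000 = 31400 + 96000 + 36600 = 164000
EV(B) = 0.64 × 156000 + 0.08 × (-64000) + 0.12 × (-23334) + 0.16 × 127000 = 99840 − 5120 − 2800.08 + 20320 = 112239.92
EV(C) = 0.5 × 163000 + 0.1 × 136000 + 0.1 × (-12000) + 0.3 × 193000 = 81500 + 13600 − 1200 + 57900 = 151800
Overall = 0.2 × 164000 + 0.6 × 112239.92 + 0.2 × 151800 = 32800 + 67343.952 + 30360 = 130503.952

$130,503.95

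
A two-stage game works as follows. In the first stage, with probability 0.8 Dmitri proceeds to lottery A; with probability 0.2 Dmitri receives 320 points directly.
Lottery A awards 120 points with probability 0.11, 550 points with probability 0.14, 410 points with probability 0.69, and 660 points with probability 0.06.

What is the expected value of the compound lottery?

EV(A) = 0.11 × 120 + 0.14 × 550 + 0.69 × 410 + 0.06 × 660 = 13.2 + 77 + 282.9 + 39.6 = 412.7
Branch B: 320 (certain)
Overall = 0.8 × 412.7 + 0.2 × 320 = 330.16 + 64 = 394.16

394.16 points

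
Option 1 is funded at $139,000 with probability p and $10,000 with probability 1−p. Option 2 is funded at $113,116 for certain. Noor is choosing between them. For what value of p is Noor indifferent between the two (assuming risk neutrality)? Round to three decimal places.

p = 0.799

p·139000 + (1−p)·10000 = 113116
129000p + 10000 = 113116
p = (113116 − 10000) / 129000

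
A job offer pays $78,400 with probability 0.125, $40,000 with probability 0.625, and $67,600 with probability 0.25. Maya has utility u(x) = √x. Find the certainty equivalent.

E[u] = 0.125·√78400 + 0.625·√40000 + 0.25·√67600 = 0.125·280 + 0.625·200 + 0.25·260 = 225
CE = (225)² = 50625

$50,625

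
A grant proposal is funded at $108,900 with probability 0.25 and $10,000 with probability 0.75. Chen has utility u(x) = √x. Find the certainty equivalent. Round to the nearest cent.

E[u] = 0.25·√108900 + 0.75·√10000 = 0.25·330 + 0.75·100 = 157.5
CE = (157.5)² = 24806.25

$24,806.25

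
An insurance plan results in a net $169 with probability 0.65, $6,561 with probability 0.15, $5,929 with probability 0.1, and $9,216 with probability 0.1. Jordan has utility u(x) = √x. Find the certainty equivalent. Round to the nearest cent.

$1,436.41

E[u] = 0.65·√169 + 0.15·√6561 + 0.1·√5929 + 0.1·√9216 = 0.65·13 + 0.15·81 + 0.1·77 + 0.1·96 = 37.9
CE = (37.9)² = 1436.41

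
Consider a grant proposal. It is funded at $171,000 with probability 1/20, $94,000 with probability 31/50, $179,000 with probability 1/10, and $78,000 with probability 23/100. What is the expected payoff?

$102,670

EV = 1/20 × 171000 + 31/50 × 94000 + 1/10 × 179000 + 23/100 × 78000 = 8550 + 58280 + 17900 + 17940 = 102670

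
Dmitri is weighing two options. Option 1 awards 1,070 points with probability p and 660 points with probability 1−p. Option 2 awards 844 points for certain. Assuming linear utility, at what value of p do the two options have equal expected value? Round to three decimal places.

p = 0.449

p·1070 + (1−p)·660 = 844
410p + 660 = 844
p = (844 − 660) / 410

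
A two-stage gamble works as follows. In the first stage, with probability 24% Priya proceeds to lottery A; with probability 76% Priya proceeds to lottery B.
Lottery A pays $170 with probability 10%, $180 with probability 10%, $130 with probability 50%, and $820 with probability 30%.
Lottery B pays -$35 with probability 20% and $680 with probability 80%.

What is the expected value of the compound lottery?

$491.16

EV(A) = 0.1 × 170 + 0.1 × 180 + 0.5 × 130 + 0.3 × 820 = 17 + 18 + 65 + 246 = 346
EV(B) = 0.2 × (-35) + 0.8 × 680 = -7 + 544 = 537
Overall = 0.24 × 346 + 0.76 × 537 = 83.04 + 408.12 = 491.16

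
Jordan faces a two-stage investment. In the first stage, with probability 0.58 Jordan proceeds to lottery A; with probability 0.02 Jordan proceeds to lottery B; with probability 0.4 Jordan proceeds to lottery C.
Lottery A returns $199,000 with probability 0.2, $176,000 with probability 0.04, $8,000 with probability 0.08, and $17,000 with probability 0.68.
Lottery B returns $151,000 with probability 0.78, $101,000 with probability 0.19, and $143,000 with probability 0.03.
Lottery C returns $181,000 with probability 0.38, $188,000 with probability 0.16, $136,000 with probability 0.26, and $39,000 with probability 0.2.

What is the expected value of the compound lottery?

EV(A) = 0.2 × 199000 + 0.04 × 176000 + 0.08 × 8000 + 0.68 × 17000 = 39800 + 7040 + 640 + 11560 = 59040
EV(B) = 0.78 × 151000 + 0.19 × 101000 + 0.03 × 143000 = 117780 + 19190 + 4290 = 141260
EV(C) = 0.38 × 181000 + 0.16 × 188000 + 0.26 × 136000 + 0.2 × 39000 = 68780 + 30080 + 35360 + 7800 = 142020
Overall = 0.58 × 59040 + 0.02 × 141260 + 0.4 × 142020 = 34243.2 + 2825.2 + 56808 = 93876.4

$93,876.40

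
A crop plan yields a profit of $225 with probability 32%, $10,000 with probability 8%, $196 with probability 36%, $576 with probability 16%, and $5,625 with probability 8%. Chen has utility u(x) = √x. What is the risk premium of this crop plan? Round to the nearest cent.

$718.54

E[u] = 0.32·√225 + 0.08·√10000 + 0.36·√196 + 0.16·√576 + 0.08·√5625 = 0.32·15 + 0.08·100 + 0.36·14 + 0.16·24 + 0.08·75 = 27.68
CE = (27.68)² = 766.1824
Risk premium = EV − CE = 1484.72 − 766.1824 = 718.5376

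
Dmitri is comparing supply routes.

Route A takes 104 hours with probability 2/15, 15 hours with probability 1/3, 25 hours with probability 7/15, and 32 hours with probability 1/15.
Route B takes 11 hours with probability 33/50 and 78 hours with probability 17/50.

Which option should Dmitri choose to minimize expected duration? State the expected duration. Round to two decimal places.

Route A (32.67 hours)

Route A = 2/15 × 104 + 1/3 × 15 + 7/15 × 25 + 1/15 × 32 = 13.8667 + 5 + 11.6667 + 2.1333 = 32.6667
Route B = 33/50 × 11 + 17/50 × 78 = 7.26 + 26.52 = 33.78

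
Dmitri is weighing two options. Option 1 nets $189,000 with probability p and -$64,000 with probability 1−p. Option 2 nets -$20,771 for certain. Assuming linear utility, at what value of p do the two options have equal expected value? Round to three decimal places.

p = 0.171

p·189000 + (1−p)·(-64000) = -20771
253000p − 64000 = -20771
p = (-20771 + 64000) / 253000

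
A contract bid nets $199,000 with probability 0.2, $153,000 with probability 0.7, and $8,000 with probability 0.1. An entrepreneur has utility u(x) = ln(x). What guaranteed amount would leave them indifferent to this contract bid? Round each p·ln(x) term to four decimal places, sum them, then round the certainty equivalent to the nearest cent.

E[u] = 0.2·ln(199000) + 0.7·ln(153000) + 0.1·ln(8000) = 2.4402 + 8.3567 + 0.8987 = 11.6956
CE = e^11.6956 ≈ 120042.36

$120,042.36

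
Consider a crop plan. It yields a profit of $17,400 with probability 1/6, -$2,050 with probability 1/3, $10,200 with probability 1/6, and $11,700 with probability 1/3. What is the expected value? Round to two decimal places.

$7,816.67

EV = 1/6 × 17400 + 1/3 × (-2050) + 1/6 × 10200 + 1/3 × 11700 = 2900 − 683.3333 + 1700 + 3900 = 7816.6667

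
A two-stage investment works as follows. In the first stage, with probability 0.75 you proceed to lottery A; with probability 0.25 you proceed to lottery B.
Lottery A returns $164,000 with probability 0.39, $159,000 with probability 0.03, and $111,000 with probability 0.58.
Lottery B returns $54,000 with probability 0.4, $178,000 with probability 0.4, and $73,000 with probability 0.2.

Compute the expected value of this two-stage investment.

$126,682.50

EV(A) = 0.39 × 164000 + 0.03 × 159000 + 0.58 × 111000 = 63960 + 4770 + 64380 = 133110
EV(B) = 0.4 × 54000 + 0.4 × 178000 + 0.2 × 73000 = 21600 + 71200 + 14600 = 107400
Overall = 0.75 × 133110 + 0.25 × 107400 = 99832.5 + 26850 = 126682.5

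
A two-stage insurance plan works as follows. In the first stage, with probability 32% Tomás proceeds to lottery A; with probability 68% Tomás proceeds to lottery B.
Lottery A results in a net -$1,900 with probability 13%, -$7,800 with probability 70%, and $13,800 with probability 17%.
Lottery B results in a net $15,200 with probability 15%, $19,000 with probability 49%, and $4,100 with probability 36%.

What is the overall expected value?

EV(A) = 0.13 × (-1900) + 0.7 × (-7800) + 0.17 × 13800 = -247 − 5460 + 2346 = -3361
EV(B) = 0.15 × 15200 + 0.49 × 19000 + 0.36 × 4100 = 2280 + 9310 + 1476 = 13066
Overall = 0.32 × (-3361) + 0.68 × 13066 = -1075.52 + 8884.88 = 7809.36

$7,809.36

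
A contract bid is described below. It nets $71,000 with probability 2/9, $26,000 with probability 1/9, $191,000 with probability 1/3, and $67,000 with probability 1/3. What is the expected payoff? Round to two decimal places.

$104,666.67

EV = 2/9 × 71000 + 1/9 × 26000 + 1/3 × 191000 + 1/3 × 67000 = 15777.7778 + 2888.8889 + 63666.6667 + 22333.3333 = 104666.6667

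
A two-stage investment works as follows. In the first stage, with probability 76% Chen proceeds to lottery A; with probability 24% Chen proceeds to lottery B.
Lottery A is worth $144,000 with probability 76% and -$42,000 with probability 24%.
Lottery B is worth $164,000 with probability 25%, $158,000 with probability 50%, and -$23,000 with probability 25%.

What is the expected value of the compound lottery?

$102,933.60

EV(A) = 0.76 × 144000 + 0.24 × (-42000) = 109440 − 10080 = 99360
EV(B) = 0.25 × 164000 + 0.5 × 158000 + 0.25 × (-23000) = 41000 + 79000 − 5750 = 114250
Overall = 0.76 × 99360 + 0.24 × 114250 = 75513.6 + 27420 = 102933.6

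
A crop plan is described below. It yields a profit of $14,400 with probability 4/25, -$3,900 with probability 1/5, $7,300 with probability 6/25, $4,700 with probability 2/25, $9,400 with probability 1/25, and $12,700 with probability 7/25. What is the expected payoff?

EV = 4/25 × 14400 + 1/5 × (-3900) + 6/25 × 7300 + 2/25 × 4700 + 1/25 × 9400 + 7/25 × 12700 = 2304 − 780 + 1752 + 376 + 376 + 3556 = 7584

$7,584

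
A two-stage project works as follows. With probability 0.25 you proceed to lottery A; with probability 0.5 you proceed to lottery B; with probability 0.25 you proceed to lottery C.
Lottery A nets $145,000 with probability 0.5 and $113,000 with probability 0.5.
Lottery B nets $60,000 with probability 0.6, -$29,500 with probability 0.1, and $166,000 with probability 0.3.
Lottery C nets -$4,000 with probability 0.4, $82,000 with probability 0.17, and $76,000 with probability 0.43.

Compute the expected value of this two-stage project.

$84,930

EV(A) = 0.5 × 145000 + 0.5 × 113000 = 72500 + 56500 = 129000
EV(B) = 0.6 × 60000 + 0.1 × (-29500) + 0.3 × 166000 = 36000 − 2950 + 49800 = 82850
EV(C) = 0.4 × (-4000) + 0.17 × 82000 + 0.43 × 76000 = -1600 + 13940 + 32680 = 45020
Overall = 0.25 × 129000 + 0.5 × 82850 + 0.25 × 45020 = 32250 + 41425 + 11255 = 84930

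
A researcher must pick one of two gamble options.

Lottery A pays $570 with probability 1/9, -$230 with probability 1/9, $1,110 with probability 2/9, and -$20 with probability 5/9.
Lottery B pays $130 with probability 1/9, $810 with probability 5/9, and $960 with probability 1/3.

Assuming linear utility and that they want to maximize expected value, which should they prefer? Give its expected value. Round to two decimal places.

Lottery A = 1/9 × 570 + 1/9 × (-230) + 2/9 × 1110 + 5/9 × (-20) = 63.3333 − 25.5556 + 246.6667 − 11.1111 = 273.3333
Lottery B = 1/9 × 130 + 5/9 × 810 + 1/3 × 960 = 14.4444 + 450 + 320 = 784.4444

Lottery B ($784.44)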